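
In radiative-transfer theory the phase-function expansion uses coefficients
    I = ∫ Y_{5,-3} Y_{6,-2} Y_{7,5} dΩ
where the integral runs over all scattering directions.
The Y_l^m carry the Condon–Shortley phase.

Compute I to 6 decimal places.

0.010531

m-sum 0 ✓  L=18 even ✓  1≤7≤11 ✓
Π(2lᵢ+1) = 11×13×15 = 2145
triangle coeff Δ(5,6,7) = 1/174594420
Σ_t [0,4]: t=0:+1/4147200 t=1:−1/207360 t=2:+1/82944 t=3:−1/207360 t=4:+1/4147200 = 1/345600
(3j)²=420/46189 [(5 6 7; 0 0 0)], sign=-1
Σ_t [2,4]: t=2:+1/4147200 t=3:−1/3628800 t=4:+1/46448640 = -1/77414400
(3j)²=3/41990 [(5 6 7; -3 -2 5)], sign=-1
⇒ 4πI² = 1890/1356277
I = (+1)√(1890/1356277/(4π)) = 0.01053057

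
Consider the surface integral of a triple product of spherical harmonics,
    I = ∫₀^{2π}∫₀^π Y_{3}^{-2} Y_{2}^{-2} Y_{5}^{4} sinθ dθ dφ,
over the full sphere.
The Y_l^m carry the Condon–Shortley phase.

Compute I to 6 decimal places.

m-sum 0 ✓  L=10 even ✓  1≤5≤5 ✓
Π(2lᵢ+1) = 7×5×11 = 385
triangle coeff Δ(3,2,5) = 1/2310
Σ_t [0,0]: t=0:+1/144 = 1/144
(3j)²=10/231 [(3 2 5; 0 0 0)], sign=-1
Σ_t [0,0]: t=0:+1/2880 = 1/2880
(3j)²=3/55 [(3 2 5; -2 -2 4)], sign=-1
⇒ 4πI² = 10/11
I = (+1)√(10/11/(4π)) = 0.26896683

0.268967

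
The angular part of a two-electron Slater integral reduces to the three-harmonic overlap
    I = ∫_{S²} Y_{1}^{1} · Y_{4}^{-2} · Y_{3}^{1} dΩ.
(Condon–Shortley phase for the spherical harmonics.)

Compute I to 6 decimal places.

0.238414

Checks pass: Σm=0; 8 even; l₃=3∈[3,5].
(2·1+1)(2·4+1)(2·3+1) = 189
Δ: 2! 0! 6! / 9! → 1/252
sum: t=1:−1/36 = -1/36
3j²(1 4 3; 0 0 0) = Δ·Π!·Σ² = 4/63  (sign +1)
sum: t=0:+1/96 = 1/96
3j²(1 4 3; 1 -2 1) = Δ·Π!·Σ² = 5/84  (sign +1)
combine: 4πI² = 189·4/63·5/84 = 5/7
take √, sign +1: I = 0.23841361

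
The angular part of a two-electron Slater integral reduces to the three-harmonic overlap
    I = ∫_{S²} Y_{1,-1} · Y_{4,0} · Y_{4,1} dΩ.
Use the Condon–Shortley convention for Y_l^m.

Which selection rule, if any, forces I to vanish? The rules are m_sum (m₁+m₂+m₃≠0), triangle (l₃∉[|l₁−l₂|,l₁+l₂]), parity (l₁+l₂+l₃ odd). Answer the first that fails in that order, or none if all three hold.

m₁+m₂+m₃ = -1 + 0 + 1 = 0  ✓
triangle: |1−4|=3 ≤ l₃=4 ≤ 1+4=5  ✓
parity: l₁+l₂+l₃ = 9 is odd  ✗

parity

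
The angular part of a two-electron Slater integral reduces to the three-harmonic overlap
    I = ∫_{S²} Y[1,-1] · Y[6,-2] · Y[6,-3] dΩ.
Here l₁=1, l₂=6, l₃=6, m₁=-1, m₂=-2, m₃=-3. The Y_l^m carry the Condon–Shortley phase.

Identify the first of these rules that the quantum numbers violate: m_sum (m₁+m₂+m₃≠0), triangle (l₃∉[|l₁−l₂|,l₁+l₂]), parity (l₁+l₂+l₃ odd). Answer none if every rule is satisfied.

m_sum

Σmᵢ = -6  ✗
l₃∈[|l₁−l₂|,l₁+l₂]=[5,7], have l₃=6
Σlᵢ = 13 ⇒ odd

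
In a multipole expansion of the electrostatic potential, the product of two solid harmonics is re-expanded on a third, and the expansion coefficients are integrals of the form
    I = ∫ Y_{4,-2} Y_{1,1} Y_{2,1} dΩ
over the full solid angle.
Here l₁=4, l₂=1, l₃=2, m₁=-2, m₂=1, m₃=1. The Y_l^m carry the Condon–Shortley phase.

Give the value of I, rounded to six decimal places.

0.000000

|4−1|≤2≤4+1 violated ⇒ I = 0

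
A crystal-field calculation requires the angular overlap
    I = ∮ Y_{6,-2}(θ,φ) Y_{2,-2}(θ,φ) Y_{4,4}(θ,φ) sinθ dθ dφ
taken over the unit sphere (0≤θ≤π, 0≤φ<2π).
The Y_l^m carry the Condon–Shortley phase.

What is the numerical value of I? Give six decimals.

Rules hold: Σm=0, L=12 even, 4≤4≤8.
N = 13·5·9 = 585
Δ = 4!·8!·0!/13! = 1/6435
Racah Σ t=2..2: t=2:+1/2304 = 1/2304
⇒ 3j(6 2 4; 0 0 0)² = 5/143, sgn +1
Racah Σ t=0..0: t=0:+1/967680 = 1/967680
⇒ 3j(6 2 4; -2 -2 4)² = 1/6435, sgn +1
4πI² = N·(3j₀)²·(3jₘ)² = 5/1573
I = +1·√(0.00317864/4π) = 0.01590434

0.015904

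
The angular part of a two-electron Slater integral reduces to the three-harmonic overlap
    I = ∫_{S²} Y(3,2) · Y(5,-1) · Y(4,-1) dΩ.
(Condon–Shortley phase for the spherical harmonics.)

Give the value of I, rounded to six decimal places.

0.138239

Checks pass: Σm=0; 12 even; l₃=4∈[2,8].
(2·3+1)(2·5+1)(2·4+1) = 693
Δ: 4! 2! 6! / 13! → 1/180180
sum: t=1:−1/576 t=2:+1/144 t=3:−1/576 = 1/288
3j²(3 5 4; 0 0 0) = Δ·Π!·Σ² = 20/1001  (sign +1)
sum: t=0:+1/1152 t=1:−1/432 = -5/3456
3j²(3 5 4; 2 -1 -1) = Δ·Π!·Σ² = 625/36036  (sign +1)
combine: 4πI² = 693·20/1001·625/36036 = 3125/13013
take √, sign +1: I = 0.13823925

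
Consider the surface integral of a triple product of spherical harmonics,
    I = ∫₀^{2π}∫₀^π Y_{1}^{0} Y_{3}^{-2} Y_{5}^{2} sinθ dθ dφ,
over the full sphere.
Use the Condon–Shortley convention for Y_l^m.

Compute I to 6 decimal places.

0.000000

l₃=5 ∉ [2,4] — triangle fails ⇒ I = 0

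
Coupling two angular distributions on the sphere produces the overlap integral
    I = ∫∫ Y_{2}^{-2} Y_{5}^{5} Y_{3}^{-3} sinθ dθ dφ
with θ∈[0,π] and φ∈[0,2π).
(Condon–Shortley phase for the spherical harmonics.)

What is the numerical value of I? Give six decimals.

-0.347235

Rules hold: Σm=0, L=10 even, 3≤3≤7.
N = 5·11·7 = 385
Δ = 4!·0!·6!/11! = 1/2310
Racah Σ t=2..2: t=2:+1/144 = 1/144
⇒ 3j(2 5 3; 0 0 0)² = 10/231, sgn -1
Racah Σ t=4..4: t=4:+1/17280 = 1/17280
⇒ 3j(2 5 3; -2 5 -3)² = 1/11, sgn +1
4πI² = N·(3j₀)²·(3jₘ)² = 50/33
I = -1·√(1.51515/4π) = -0.34723469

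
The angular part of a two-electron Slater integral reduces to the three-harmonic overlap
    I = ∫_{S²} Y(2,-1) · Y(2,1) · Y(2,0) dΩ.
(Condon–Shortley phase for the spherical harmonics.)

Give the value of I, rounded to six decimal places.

-0.090112

Checks pass: Σm=0; 6 even; l₃=2∈[0,4].
(2·2+1)(2·2+1)(2·2+1) = 125
Δ: 2! 2! 2! / 7! → 1/630
sum: t=0:+1/8 t=1:−1/1 t=2:+1/8 = -3/4
3j²(2 2 2; 0 0 0) = Δ·Π!·Σ² = 2/35  (sign -1)
sum: t=1:−1/4 t=2:+1/2 = 1/4
3j²(2 2 2; -1 1 0) = Δ·Π!·Σ² = 1/70  (sign +1)
combine: 4πI² = 125·2/35·1/70 = 5/49
take √, sign -1: I = -0.09011188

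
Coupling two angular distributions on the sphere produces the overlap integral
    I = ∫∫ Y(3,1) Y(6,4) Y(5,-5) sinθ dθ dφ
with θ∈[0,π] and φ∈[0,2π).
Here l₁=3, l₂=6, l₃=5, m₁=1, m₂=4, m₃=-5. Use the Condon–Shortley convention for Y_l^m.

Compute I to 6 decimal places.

Checks pass: Σm=0; 14 even; l₃=5∈[3,9].
(2·3+1)(2·6+1)(2·5+1) = 1001
Δ: 4! 2! 8! / 15! → 1/675675
sum: t=1:−1/8640 t=2:+1/2304 t=3:−1/8640 = 7/34560
3j²(3 6 5; 0 0 0) = Δ·Π!·Σ² = 7/429  (sign -1)
sum: t=2:+1/322560 = 1/322560
3j²(3 6 5; 1 4 -5) = Δ·Π!·Σ² = 18/1001  (sign +1)
combine: 4πI² = 1001·7/429·18/1001 = 42/143
take √, sign -1: I = -0.15288036

-0.152880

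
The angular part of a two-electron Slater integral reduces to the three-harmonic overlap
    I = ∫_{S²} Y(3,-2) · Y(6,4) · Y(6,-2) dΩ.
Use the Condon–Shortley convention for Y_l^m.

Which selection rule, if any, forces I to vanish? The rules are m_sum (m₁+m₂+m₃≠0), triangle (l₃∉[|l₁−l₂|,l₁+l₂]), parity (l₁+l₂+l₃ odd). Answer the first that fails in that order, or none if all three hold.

azimuthal sum: -2 + 4 − 2 = 0  ✓
3 ≤ 6 ≤ 9 (triangle on l)  ✓
L = 3 + 6 + 6 = 15 (odd)  ✗

parity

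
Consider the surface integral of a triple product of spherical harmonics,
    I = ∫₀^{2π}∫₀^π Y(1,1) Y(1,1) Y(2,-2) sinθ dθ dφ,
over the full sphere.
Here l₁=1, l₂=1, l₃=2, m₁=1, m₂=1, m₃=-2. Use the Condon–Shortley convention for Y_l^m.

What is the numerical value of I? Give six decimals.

0.309019

m-sum 0 ✓  L=4 even ✓  0≤2≤2 ✓
Π(2lᵢ+1) = 3×3×5 = 45
triangle coeff Δ(1,1,2) = 1/30
Σ_t [0,0]: t=0:+1/1 = 1/1
(3j)²=2/15 [(1 1 2; 0 0 0)], sign=+1
Σ_t [0,0]: t=0:+1/4 = 1/4
(3j)²=1/5 [(1 1 2; 1 1 -2)], sign=+1
⇒ 4πI² = 6/5
I = (+1)√(6/5/(4π)) = 0.30901936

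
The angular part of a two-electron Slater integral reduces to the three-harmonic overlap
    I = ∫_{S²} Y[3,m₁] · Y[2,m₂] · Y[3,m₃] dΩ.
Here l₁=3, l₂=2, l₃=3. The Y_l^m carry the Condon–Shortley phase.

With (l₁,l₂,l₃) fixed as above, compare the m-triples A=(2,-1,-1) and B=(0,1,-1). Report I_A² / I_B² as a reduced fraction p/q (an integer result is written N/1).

l's match ⇒ only the (l;m) 3-j factors differ between A and B.
A: triangle coeff Δ(3,2,3) = 1/3780; Σ_t [0,1]: t=0:+1/12 t=1:−1/48 = 1/16; (3j)²=1/28 [(3 2 3; 2 -1 -1)], sign=+1
B: triangle coeff Δ(3,2,3) = 1/3780; Σ_t [1,2]: t=1:−1/8 t=2:+1/12 = -1/24; (3j)²=1/210 [(3 2 3; 0 1 -1)], sign=-1
I_A²/I_B² = (1/28)/(1/210) = 15/2

15/2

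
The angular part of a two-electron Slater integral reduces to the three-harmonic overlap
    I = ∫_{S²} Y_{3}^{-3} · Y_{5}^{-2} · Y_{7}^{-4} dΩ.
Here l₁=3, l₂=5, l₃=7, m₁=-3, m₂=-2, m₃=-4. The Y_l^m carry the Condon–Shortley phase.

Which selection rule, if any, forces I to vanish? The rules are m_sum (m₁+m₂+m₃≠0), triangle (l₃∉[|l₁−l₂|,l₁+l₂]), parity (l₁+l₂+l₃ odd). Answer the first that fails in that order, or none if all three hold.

m₁+m₂+m₃ = -3 − 2 − 4 = -9  ✗
triangle: |3−5|=2 ≤ l₃=7 ≤ 3+5=8
parity: l₁+l₂+l₃ = 15 is odd

m_sum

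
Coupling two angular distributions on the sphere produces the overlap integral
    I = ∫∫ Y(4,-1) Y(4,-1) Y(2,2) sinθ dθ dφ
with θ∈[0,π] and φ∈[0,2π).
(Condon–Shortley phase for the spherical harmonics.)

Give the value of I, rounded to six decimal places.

Checks pass: Σm=0; 10 even; l₃=2∈[0,8].
(2·4+1)(2·4+1)(2·2+1) = 405
Δ: 6! 2! 2! / 11! → 1/13860
sum: t=2:+1/192 t=3:−1/36 t=4:+1/192 = -5/288
3j²(4 4 2; 0 0 0) = Δ·Π!·Σ² = 20/693  (sign -1)
sum: t=3:−1/144 = -1/144
3j²(4 4 2; -1 -1 2) = Δ·Π!·Σ² = 10/231  (sign -1)
combine: 4πI² = 405·20/693·10/231 = 3000/5929
take √, sign +1: I = 0.20066192

0.200662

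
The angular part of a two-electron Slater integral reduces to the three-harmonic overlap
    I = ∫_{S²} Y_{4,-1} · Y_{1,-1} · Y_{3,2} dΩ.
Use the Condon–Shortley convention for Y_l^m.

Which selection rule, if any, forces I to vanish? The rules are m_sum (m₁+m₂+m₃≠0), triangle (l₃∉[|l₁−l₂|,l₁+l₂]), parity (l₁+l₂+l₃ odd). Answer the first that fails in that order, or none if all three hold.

none

azimuthal sum: -1 − 1 + 2 = 0  ✓
3 ≤ 3 ≤ 5 (triangle on l)  ✓
L = 4 + 1 + 3 = 8 (even)  ✓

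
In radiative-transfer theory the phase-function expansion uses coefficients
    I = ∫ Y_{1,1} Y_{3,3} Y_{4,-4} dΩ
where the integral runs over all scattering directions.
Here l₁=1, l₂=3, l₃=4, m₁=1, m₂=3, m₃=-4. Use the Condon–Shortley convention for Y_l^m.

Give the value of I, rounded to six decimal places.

Checks pass: Σm=0; 8 even; l₃=4∈[2,4].
(2·1+1)(2·3+1)(2·4+1) = 189
Δ: 0! 2! 6! / 9! → 1/252
sum: t=0:+1/36 = 1/36
3j²(1 3 4; 0 0 0) = Δ·Π!·Σ² = 4/63  (sign +1)
sum: t=0:+1/1440 = 1/1440
3j²(1 3 4; 1 3 -4) = Δ·Π!·Σ² = 1/9  (sign +1)
combine: 4πI² = 189·4/63·1/9 = 4/3
take √, sign +1: I = 0.32573501

0.325735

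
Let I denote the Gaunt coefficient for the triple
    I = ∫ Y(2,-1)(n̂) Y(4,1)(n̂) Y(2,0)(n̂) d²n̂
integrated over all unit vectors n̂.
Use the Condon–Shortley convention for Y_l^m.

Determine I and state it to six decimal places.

Rules hold: Σm=0, L=8 even, 2≤2≤6.
N = 5·9·5 = 225
Δ = 4!·0!·4!/9! = 1/630
Racah Σ t=2..2: t=2:+1/16 = 1/16
⇒ 3j(2 4 2; 0 0 0)² = 2/35, sgn +1
Racah Σ t=3..3: t=3:−1/24 = -1/24
⇒ 3j(2 4 2; -1 1 0)² = 1/21, sgn -1
4πI² = N·(3j₀)²·(3jₘ)² = 30/49
I = -1·√(0.612245/4π) = -0.22072812

-0.220728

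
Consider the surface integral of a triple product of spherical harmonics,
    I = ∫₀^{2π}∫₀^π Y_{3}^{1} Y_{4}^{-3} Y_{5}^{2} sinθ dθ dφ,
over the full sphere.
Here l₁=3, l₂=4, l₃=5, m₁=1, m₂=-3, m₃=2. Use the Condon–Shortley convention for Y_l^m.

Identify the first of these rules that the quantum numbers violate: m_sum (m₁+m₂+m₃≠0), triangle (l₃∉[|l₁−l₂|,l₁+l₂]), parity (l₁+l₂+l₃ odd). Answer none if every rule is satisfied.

azimuthal sum: 1 − 3 + 2 = 0  ✓
1 ≤ 5 ≤ 7 (triangle on l)  ✓
L = 3 + 4 + 5 = 12 (even)  ✓

none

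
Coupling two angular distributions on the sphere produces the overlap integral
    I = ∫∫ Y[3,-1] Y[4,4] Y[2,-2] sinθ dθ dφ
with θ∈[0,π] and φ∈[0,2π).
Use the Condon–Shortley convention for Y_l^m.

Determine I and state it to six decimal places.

-1 + 4 − 2 = 1 ≠ 0: azimuthal integral kills it; I = 0

0.000000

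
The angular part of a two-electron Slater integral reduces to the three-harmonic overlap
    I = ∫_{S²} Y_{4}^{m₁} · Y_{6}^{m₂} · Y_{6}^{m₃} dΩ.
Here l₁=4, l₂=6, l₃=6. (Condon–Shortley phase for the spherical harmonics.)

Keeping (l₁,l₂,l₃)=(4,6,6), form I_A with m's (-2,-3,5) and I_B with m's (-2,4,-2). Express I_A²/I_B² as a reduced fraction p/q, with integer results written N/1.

3168/529

Shared (l₁,l₂,l₃)=(4,6,6): N and (l;000)² cancel in I_A²/I_B².
A: Δ = 4!·4!·8!/17! = 1/15315300; Racah Σ t=2..3: t=2:+1/483840 t=3:−1/1451520 = 1/725760; ⇒ 3j(4 6 6; -2 -3 5)² = 24/1547, sgn -1
B: Δ = 4!·4!·8!/17! = 1/15315300; Racah Σ t=2..4: t=2:+1/3870720 t=3:−1/181440 t=4:+1/138240 = 23/11612160; ⇒ 3j(4 6 6; -2 4 -2)² = 529/204204, sgn +1
I_A²/I_B² = (24/1547)/(529/204204) = 3168/529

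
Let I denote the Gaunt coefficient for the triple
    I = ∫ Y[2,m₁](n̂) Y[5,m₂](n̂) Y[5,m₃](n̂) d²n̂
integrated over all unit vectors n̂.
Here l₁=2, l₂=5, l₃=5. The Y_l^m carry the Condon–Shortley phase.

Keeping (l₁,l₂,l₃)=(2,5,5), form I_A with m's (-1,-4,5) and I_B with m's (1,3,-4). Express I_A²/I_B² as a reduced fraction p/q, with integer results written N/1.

Same 2,5,5: normalisation and zero-m 3j drop out of the ratio.
A: Δ: 2! 2! 8! / 13! → 1/38610; sum: t=1:−1/80640 = -1/80640; 3j²(2 5 5; -1 -4 5) = Δ·Π!·Σ² = 9/286  (sign -1)
B: Δ: 2! 2! 8! / 13! → 1/38610; sum: t=0:+1/80640 t=1:−1/10080 = -1/11520; 3j²(2 5 5; 1 3 -4) = Δ·Π!·Σ² = 49/1430  (sign +1)
I_A²/I_B² = (9/286)/(49/1430) = 45/49

45/49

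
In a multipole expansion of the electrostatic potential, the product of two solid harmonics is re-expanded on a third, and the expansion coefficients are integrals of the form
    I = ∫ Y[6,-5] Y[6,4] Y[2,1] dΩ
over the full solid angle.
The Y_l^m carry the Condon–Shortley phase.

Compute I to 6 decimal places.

Checks pass: Σm=0; 14 even; l₃=2∈[0,12].
(2·6+1)(2·6+1)(2·2+1) = 845
Δ: 10! 2! 2! / 15! → 1/90090
sum: t=4:+1/69120 t=5:−1/14400 t=6:+1/69120 = -7/172800
3j²(6 6 2; 0 0 0) = Δ·Π!·Σ² = 14/715  (sign -1)
sum: t=9:−1/725760 t=10:+1/7257600 = -1/806400
3j²(6 6 2; -5 4 1) = Δ·Π!·Σ² = 27/910  (sign +1)
combine: 4πI² = 845·14/715·27/910 = 27/55
take √, sign -1: I = -0.19764945

-0.197649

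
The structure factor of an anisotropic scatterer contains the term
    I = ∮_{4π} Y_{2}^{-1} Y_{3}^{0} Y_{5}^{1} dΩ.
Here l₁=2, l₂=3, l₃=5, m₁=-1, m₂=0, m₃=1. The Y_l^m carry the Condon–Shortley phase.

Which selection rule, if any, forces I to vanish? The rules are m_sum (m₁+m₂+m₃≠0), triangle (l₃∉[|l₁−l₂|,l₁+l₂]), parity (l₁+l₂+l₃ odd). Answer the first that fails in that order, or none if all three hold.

m₁+m₂+m₃ = -1 + 0 + 1 = 0  ✓
triangle: |2−3|=1 ≤ l₃=5 ≤ 2+3=5  ✓
parity: l₁+l₂+l₃ = 10 is even  ✓

none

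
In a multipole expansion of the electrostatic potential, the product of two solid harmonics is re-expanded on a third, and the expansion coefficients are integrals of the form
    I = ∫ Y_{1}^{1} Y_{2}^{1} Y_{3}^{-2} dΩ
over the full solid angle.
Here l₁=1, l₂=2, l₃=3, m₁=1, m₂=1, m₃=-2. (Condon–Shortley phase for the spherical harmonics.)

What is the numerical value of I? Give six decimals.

0.261169

Checks pass: Σm=0; 6 even; l₃=3∈[1,3].
(2·1+1)(2·2+1)(2·3+1) = 105
Δ: 0! 2! 4! / 7! → 1/105
sum: t=0:+1/4 = 1/4
3j²(1 2 3; 0 0 0) = Δ·Π!·Σ² = 3/35  (sign -1)
sum: t=0:+1/12 = 1/12
3j²(1 2 3; 1 1 -2) = Δ·Π!·Σ² = 2/21  (sign -1)
combine: 4πI² = 105·3/35·2/21 = 6/7
take √, sign +1: I = 0.26116903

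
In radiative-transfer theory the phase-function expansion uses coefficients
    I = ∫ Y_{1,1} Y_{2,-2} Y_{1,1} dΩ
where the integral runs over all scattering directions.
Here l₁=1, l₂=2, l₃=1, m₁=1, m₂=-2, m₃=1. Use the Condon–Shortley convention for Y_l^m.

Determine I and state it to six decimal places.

Rules hold: Σm=0, L=4 even, 1≤1≤3.
N = 3·5·3 = 45
Δ = 2!·0!·2!/5! = 1/30
Racah Σ t=1..1: t=1:−1/1 = -1/1
⇒ 3j(1 2 1; 0 0 0)² = 2/15, sgn +1
Racah Σ t=0..0: t=0:+1/4 = 1/4
⇒ 3j(1 2 1; 1 -2 1)² = 1/5, sgn +1
4πI² = N·(3j₀)²·(3jₘ)² = 6/5
I = +1·√(1.2/4π) = 0.30901936

0.309019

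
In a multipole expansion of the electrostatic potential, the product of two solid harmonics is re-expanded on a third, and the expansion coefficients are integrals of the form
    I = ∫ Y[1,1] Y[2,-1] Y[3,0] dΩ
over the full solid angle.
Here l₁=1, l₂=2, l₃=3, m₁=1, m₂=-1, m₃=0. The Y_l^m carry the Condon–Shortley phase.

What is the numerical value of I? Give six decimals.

0.143048

Checks pass: Σm=0; 6 even; l₃=3∈[1,3].
(2·1+1)(2·2+1)(2·3+1) = 105
Δ: 0! 2! 4! / 7! → 1/105
sum: t=0:+1/4 = 1/4
3j²(1 2 3; 0 0 0) = Δ·Π!·Σ² = 3/35  (sign -1)
sum: t=0:+1/12 = 1/12
3j²(1 2 3; 1 -1 0) = Δ·Π!·Σ² = 1/35  (sign -1)
combine: 4πI² = 105·3/35·1/35 = 9/35
take √, sign +1: I = 0.14304817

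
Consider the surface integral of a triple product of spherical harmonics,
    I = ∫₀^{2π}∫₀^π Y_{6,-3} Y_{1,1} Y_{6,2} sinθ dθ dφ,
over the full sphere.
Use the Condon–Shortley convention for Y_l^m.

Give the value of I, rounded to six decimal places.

Σlᵢ=13 odd — θ-integrand is odd under cosθ→−cosθ; I=0

0.000000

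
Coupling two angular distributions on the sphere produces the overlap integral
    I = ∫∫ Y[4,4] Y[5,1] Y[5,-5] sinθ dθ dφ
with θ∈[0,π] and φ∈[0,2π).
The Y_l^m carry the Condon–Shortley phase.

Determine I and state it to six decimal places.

-0.075170

Checks pass: Σm=0; 14 even; l₃=5∈[1,9].
(2·4+1)(2·5+1)(2·5+1) = 1089
Δ: 4! 4! 6! / 15! → 1/3153150
sum: t=0:+1/69120 t=1:−1/1728 t=2:+1/576 t=3:−1/1728 t=4:+1/69120 = 7/11520
3j²(4 5 5; 0 0 0) = Δ·Π!·Σ² = 2/143  (sign -1)
sum: t=0:+1/414720 = 1/414720
3j²(4 5 5; 4 1 -5) = Δ·Π!·Σ² = 2/429  (sign +1)
combine: 4πI² = 1089·2/143·2/429 = 12/169
take √, sign -1: I = -0.07516962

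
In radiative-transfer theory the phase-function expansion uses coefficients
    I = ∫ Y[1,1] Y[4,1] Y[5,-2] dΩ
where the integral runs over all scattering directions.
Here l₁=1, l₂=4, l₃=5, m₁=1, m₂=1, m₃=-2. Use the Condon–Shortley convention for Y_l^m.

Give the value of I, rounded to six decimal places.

0.225034

Rules hold: Σm=0, L=10 even, 3≤5≤5.
N = 3·9·11 = 297
Δ = 0!·2!·8!/11! = 1/495
Racah Σ t=0..0: t=0:+1/576 = 1/576
⇒ 3j(1 4 5; 0 0 0)² = 5/99, sgn -1
Racah Σ t=0..0: t=0:+1/1440 = 1/1440
⇒ 3j(1 4 5; 1 1 -2)² = 7/165, sgn -1
4πI² = N·(3j₀)²·(3jₘ)² = 7/11
I = +1·√(0.636364/4π) = 0.22503380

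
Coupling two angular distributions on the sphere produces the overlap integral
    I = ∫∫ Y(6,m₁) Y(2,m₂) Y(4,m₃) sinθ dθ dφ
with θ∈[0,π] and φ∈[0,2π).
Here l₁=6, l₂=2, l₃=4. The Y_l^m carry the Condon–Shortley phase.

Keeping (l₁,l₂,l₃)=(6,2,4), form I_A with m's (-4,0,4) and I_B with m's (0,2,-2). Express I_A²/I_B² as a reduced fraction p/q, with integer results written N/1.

3/1

Same 6,2,4: normalisation and zero-m 3j drop out of the ratio.
A: Δ: 4! 8! 0! / 13! → 1/6435; sum: t=2:+1/161280 = 1/161280; 3j²(6 2 4; -4 0 4) = Δ·Π!·Σ² = 1/143  (sign +1)
B: Δ: 4! 8! 0! / 13! → 1/6435; sum: t=4:+1/34560 = 1/34560; 3j²(6 2 4; 0 2 -2) = Δ·Π!·Σ² = 1/429  (sign +1)
I_A²/I_B² = (1/143)/(1/429) = 3/1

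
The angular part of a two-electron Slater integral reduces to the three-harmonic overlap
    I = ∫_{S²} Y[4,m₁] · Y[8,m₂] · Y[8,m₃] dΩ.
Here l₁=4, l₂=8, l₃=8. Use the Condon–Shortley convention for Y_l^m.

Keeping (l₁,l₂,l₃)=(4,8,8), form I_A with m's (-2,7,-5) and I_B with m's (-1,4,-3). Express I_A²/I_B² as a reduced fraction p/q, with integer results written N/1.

Shared (l₁,l₂,l₃)=(4,8,8): N and (l;000)² cancel in I_A²/I_B².
A: Δ = 4!·4!·12!/21! = 1/185175900; Racah Σ t=3..4: t=3:−1/17244057600 t=4:+1/3832012800 = 1/4926873600; ⇒ 3j(4 8 8; -2 7 -5)² = 91/5814, sgn -1
B: Δ = 4!·4!·12!/21! = 1/185175900; Racah Σ t=1..4: t=1:−1/5748019200 t=2:+1/174182400 t=3:−1/52254720 t=4:+1/139345920 = -7/1094860800; ⇒ 3j(4 8 8; -1 4 -3)² = 147/16796, sgn +1
I_A²/I_B² = (91/5814)/(147/16796) = 338/189

338/189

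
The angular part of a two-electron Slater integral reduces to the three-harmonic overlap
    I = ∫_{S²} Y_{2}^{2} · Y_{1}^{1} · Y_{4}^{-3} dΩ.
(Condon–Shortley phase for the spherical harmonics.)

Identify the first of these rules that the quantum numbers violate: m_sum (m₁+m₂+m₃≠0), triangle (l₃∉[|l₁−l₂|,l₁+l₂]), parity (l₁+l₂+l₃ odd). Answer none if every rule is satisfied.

triangle

azimuthal sum: 2 + 1 − 3 = 0  ✓
1 ≤ 4 ≤ 3 (triangle on l)  ✗
L = 2 + 1 + 4 = 7 (odd)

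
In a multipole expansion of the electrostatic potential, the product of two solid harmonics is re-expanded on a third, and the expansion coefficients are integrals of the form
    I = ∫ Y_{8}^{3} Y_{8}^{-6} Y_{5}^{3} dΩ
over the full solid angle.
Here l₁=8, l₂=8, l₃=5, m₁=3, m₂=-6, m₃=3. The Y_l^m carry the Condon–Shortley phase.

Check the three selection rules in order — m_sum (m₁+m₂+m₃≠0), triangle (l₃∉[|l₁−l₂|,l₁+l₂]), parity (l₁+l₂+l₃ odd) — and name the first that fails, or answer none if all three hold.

parity

m₁+m₂+m₃ = 3 − 6 + 3 = 0  ✓
triangle: |8−8|=0 ≤ l₃=5 ≤ 8+8=16  ✓
parity: l₁+l₂+l₃ = 21 is odd  ✗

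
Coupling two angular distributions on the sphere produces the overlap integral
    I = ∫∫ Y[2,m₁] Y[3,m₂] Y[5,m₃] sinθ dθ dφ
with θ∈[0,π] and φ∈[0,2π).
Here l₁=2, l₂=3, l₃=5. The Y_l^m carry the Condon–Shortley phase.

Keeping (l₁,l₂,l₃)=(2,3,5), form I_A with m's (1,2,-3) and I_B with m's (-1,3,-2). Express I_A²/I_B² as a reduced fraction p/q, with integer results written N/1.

Same 2,3,5: normalisation and zero-m 3j drop out of the ratio.
A: Δ: 0! 4! 6! / 11! → 1/2310; sum: t=0:+1/720 = 1/720; 3j²(2 3 5; 1 2 -3) = Δ·Π!·Σ² = 8/165  (sign +1)
B: Δ: 0! 4! 6! / 11! → 1/2310; sum: t=0:+1/4320 = 1/4320; 3j²(2 3 5; -1 3 -2) = Δ·Π!·Σ² = 1/330  (sign -1)
I_A²/I_B² = (8/165)/(1/330) = 16/1

16/1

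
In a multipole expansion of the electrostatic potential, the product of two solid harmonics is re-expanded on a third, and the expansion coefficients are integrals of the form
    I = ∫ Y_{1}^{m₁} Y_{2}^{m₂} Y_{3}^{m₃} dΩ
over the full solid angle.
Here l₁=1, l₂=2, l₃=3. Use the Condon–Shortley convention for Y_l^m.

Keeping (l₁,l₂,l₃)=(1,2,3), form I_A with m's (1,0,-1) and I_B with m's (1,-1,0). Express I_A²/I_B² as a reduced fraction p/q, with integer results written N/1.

2/1

Shared (l₁,l₂,l₃)=(1,2,3): N and (l;000)² cancel in I_A²/I_B².
A: Δ = 0!·2!·4!/7! = 1/105; Racah Σ t=0..0: t=0:+1/8 = 1/8; ⇒ 3j(1 2 3; 1 0 -1)² = 2/35, sgn +1
B: Δ = 0!·2!·4!/7! = 1/105; Racah Σ t=0..0: t=0:+1/12 = 1/12; ⇒ 3j(1 2 3; 1 -1 0)² = 1/35, sgn -1
I_A²/I_B² = (2/35)/(1/35) = 2/1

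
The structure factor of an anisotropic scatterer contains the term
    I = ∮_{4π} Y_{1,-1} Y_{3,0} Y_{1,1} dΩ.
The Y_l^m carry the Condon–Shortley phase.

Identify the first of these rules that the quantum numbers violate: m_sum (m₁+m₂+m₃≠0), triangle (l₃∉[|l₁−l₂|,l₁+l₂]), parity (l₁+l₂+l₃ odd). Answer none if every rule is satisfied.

triangle

Σmᵢ = 0  ✓
l₃∈[|l₁−l₂|,l₁+l₂]=[2,4], have l₃=1  ✗
Σlᵢ = 5 ⇒ odd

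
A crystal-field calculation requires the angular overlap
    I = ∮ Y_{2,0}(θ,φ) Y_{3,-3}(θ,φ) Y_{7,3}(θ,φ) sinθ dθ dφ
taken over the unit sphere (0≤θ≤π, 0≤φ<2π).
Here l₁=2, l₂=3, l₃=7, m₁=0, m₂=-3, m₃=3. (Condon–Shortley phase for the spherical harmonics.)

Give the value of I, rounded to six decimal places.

|2−3|≤7≤2+3 violated ⇒ I = 0

0.000000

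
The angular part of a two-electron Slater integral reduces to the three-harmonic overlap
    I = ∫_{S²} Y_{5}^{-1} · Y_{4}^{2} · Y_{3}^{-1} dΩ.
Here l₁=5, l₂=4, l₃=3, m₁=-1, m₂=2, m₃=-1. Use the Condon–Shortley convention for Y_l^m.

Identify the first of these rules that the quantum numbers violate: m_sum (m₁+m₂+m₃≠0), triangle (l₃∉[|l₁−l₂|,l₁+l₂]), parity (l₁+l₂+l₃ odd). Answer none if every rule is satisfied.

m₁+m₂+m₃ = -1 + 2 − 1 = 0  ✓
triangle: |5−4|=1 ≤ l₃=3 ≤ 5+4=9  ✓
parity: l₁+l₂+l₃ = 12 is even  ✓

none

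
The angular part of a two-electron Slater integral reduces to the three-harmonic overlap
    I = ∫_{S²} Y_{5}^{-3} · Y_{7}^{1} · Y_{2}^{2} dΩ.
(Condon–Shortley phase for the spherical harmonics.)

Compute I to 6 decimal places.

-0.043890

Rules hold: Σm=0, L=14 even, 2≤2≤12.
N = 11·15·5 = 825
Δ = 10!·0!·4!/15! = 1/15015
Racah Σ t=5..5: t=5:−1/57600 = -1/57600
⇒ 3j(5 7 2; 0 0 0)² = 21/715, sgn -1
Racah Σ t=8..8: t=8:+1/1935360 = 1/1935360
⇒ 3j(5 7 2; -3 1 2)² = 1/1001, sgn +1
4πI² = N·(3j₀)²·(3jₘ)² = 45/1859
I = -1·√(0.0242066/4π) = -0.04388960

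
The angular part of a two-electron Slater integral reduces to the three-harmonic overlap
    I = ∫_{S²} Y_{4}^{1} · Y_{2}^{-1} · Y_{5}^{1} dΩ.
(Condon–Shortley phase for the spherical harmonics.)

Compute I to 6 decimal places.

1 − 1 + 1 = 1 ≠ 0: azimuthal integral kills it; I = 0

0.000000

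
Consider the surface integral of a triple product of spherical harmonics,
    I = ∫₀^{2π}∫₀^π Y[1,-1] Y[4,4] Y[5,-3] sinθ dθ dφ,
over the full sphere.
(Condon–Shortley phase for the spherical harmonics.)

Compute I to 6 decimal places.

m-sum 0 ✓  L=10 even ✓  3≤5≤5 ✓
Π(2lᵢ+1) = 3×9×11 = 297
triangle coeff Δ(1,4,5) = 1/495
Σ_t [0,0]: t=0:+1/576 = 1/576
(3j)²=5/99 [(1 4 5; 0 0 0)], sign=-1
Σ_t [0,0]: t=0:+1/80640 = 1/80640
(3j)²=1/495 [(1 4 5; -1 4 -3)], sign=+1
⇒ 4πI² = 1/33
I = (-1)√(1/33/(4π)) = -0.04910640

-0.049106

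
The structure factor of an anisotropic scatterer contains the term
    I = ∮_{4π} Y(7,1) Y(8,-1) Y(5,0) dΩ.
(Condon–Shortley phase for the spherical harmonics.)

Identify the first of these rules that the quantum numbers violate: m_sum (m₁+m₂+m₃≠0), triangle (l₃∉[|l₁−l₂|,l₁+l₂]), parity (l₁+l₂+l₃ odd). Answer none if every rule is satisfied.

none

m₁+m₂+m₃ = 1 − 1 + 0 = 0  ✓
triangle: |7−8|=1 ≤ l₃=5 ≤ 7+8=15  ✓
parity: l₁+l₂+l₃ = 20 is even  ✓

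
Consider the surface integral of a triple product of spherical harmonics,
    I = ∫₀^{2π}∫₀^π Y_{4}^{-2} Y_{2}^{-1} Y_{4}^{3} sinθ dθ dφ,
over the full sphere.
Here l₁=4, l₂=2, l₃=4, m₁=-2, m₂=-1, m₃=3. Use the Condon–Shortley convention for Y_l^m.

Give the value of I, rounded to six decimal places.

Rules hold: Σm=0, L=10 even, 2≤4≤6.
N = 9·5·9 = 405
Δ = 2!·6!·2!/11! = 1/13860
Racah Σ t=0..2: t=0:+1/192 t=1:−1/36 t=2:+1/192 = -5/288
⇒ 3j(4 2 4; 0 0 0)² = 20/693, sgn -1
Racah Σ t=0..1: t=0:+1/1440 t=1:−1/240 = -1/288
⇒ 3j(4 2 4; -2 -1 3)² = 5/132, sgn +1
4πI² = N·(3j₀)²·(3jₘ)² = 375/847
I = -1·√(0.442739/4π) = -0.18770204

-0.187702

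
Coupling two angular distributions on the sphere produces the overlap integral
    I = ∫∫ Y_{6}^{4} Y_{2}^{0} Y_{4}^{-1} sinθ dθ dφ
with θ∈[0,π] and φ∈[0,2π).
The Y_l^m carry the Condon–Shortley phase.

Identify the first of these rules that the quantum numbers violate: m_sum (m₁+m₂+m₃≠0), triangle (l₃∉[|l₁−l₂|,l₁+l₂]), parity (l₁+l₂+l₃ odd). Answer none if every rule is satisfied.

m_sum

azimuthal sum: 4 + 0 − 1 = 3  ✗
4 ≤ 4 ≤ 8 (triangle on l)
L = 6 + 2 + 4 = 12 (even)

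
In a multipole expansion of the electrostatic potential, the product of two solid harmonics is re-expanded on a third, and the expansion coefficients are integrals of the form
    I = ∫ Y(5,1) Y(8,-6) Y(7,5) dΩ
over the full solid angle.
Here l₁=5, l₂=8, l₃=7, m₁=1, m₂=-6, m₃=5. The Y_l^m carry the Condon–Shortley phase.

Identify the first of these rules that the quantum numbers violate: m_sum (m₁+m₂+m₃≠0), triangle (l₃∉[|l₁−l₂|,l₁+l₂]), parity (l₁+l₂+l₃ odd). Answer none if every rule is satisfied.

none

Σmᵢ = 0  ✓
l₃∈[|l₁−l₂|,l₁+l₂]=[3,13], have l₃=7  ✓
Σlᵢ = 20 ⇒ even  ✓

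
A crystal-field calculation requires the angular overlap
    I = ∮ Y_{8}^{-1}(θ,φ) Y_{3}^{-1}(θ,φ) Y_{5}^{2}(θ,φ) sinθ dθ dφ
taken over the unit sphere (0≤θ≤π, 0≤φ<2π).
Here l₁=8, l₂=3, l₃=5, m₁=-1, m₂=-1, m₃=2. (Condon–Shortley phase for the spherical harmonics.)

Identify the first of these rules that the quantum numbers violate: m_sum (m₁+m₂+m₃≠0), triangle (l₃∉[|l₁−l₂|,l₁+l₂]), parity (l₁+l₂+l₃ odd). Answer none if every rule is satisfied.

m₁+m₂+m₃ = -1 − 1 + 2 = 0  ✓
triangle: |8−3|=5 ≤ l₃=5 ≤ 8+3=11  ✓
parity: l₁+l₂+l₃ = 16 is even  ✓

none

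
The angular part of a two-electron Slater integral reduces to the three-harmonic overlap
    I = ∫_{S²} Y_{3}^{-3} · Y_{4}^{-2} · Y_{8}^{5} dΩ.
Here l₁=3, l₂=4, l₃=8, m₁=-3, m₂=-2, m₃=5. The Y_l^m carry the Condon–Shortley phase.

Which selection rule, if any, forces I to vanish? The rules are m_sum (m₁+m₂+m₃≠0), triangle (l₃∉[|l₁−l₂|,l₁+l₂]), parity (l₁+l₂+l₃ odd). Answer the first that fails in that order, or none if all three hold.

m₁+m₂+m₃ = -3 − 2 + 5 = 0  ✓
triangle: |3−4|=1 ≤ l₃=8 ≤ 3+4=7  ✗
parity: l₁+l₂+l₃ = 15 is odd

triangle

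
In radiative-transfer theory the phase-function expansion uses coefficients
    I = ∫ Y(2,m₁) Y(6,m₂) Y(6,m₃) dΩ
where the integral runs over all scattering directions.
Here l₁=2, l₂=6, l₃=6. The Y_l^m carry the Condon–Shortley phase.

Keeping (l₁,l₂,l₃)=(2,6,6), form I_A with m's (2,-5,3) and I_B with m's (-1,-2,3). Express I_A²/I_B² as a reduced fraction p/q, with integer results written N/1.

11/15

Shared (l₁,l₂,l₃)=(2,6,6): N and (l;000)² cancel in I_A²/I_B².
A: Δ = 2!·2!·10!/15! = 1/90090; Racah Σ t=0..0: t=0:+1/1451520 = 1/1451520; ⇒ 3j(2 6 6; 2 -5 3)² = 1/91, sgn -1
B: Δ = 2!·2!·10!/15! = 1/90090; Racah Σ t=1..2: t=1:−1/60480 t=2:+1/161280 = -1/96768; ⇒ 3j(2 6 6; -1 -2 3)² = 15/1001, sgn +1
I_A²/I_B² = (1/91)/(15/1001) = 11/15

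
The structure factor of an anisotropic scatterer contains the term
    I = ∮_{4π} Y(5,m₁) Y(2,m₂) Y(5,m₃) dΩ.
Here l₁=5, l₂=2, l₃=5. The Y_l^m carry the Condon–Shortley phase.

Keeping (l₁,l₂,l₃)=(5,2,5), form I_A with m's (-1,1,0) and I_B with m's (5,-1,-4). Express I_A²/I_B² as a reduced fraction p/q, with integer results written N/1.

1/27

l's match ⇒ only the (l;m) 3-j factors differ between A and B.
A: triangle coeff Δ(5,2,5) = 1/38610; Σ_t [1,2]: t=1:−1/1440 t=2:+1/1152 = 1/5760; (3j)²=1/858 [(5 2 5; -1 1 0)], sign=-1
B: triangle coeff Δ(5,2,5) = 1/38610; Σ_t [0,0]: t=0:+1/80640 = 1/80640; (3j)²=9/286 [(5 2 5; 5 -1 -4)], sign=-1
I_A²/I_B² = (1/858)/(9/286) = 1/27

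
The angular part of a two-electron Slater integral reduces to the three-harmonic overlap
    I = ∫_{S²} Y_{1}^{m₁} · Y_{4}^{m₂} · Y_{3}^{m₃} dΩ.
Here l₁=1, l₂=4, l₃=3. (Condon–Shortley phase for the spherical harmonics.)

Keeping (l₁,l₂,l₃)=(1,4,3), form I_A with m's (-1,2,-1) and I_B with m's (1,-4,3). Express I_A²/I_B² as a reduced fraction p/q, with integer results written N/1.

15/28

Same 1,4,3: normalisation and zero-m 3j drop out of the ratio.
A: Δ: 2! 0! 6! / 9! → 1/252; sum: t=2:+1/96 = 1/96; 3j²(1 4 3; -1 2 -1) = Δ·Π!·Σ² = 5/84  (sign +1)
B: Δ: 2! 0! 6! / 9! → 1/252; sum: t=0:+1/1440 = 1/1440; 3j²(1 4 3; 1 -4 3) = Δ·Π!·Σ² = 1/9  (sign +1)
I_A²/I_B² = (5/84)/(1/9) = 15/28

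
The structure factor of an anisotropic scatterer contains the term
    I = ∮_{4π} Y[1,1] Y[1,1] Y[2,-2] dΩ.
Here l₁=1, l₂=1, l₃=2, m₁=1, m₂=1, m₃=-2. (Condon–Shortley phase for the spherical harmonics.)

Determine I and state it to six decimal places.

0.309019

Rules hold: Σm=0, L=4 even, 0≤2≤2.
N = 3·3·5 = 45
Δ = 0!·2!·2!/5! = 1/30
Racah Σ t=0..0: t=0:+1/1 = 1/1
⇒ 3j(1 1 2; 0 0 0)² = 2/15, sgn +1
Racah Σ t=0..0: t=0:+1/4 = 1/4
⇒ 3j(1 1 2; 1 1 -2)² = 1/5, sgn +1
4πI² = N·(3j₀)²·(3jₘ)² = 6/5
I = +1·√(1.2/4π) = 0.30901936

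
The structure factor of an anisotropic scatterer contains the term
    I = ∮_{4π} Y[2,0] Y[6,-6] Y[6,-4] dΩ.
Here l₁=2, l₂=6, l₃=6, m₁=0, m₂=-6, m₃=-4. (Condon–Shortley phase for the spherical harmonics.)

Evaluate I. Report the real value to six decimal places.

Σmᵢ = -10 ≠ 0, so the φ-integral vanishes; I = 0

0.000000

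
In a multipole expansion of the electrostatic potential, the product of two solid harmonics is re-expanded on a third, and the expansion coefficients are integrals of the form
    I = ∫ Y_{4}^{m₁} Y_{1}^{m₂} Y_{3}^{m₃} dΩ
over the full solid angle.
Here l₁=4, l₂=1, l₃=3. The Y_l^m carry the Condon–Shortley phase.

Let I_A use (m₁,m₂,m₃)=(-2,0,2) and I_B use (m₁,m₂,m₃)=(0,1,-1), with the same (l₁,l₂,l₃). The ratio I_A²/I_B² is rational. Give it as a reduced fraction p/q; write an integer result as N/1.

2/1

l's match ⇒ only the (l;m) 3-j factors differ between A and B.
A: triangle coeff Δ(4,1,3) = 1/252; Σ_t [1,1]: t=1:−1/120 = -1/120; (3j)²=1/21 [(4 1 3; -2 0 2)], sign=+1
B: triangle coeff Δ(4,1,3) = 1/252; Σ_t [2,2]: t=2:+1/96 = 1/96; (3j)²=1/42 [(4 1 3; 0 1 -1)], sign=+1
I_A²/I_B² = (1/21)/(1/42) = 2/1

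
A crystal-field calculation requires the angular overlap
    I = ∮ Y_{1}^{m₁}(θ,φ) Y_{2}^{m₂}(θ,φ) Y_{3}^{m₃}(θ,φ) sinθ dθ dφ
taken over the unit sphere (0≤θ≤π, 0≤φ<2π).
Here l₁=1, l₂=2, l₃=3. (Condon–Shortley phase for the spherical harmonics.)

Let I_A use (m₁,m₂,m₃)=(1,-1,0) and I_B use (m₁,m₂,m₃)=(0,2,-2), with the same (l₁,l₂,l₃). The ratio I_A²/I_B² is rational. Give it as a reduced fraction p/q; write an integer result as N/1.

3/5

l's match ⇒ only the (l;m) 3-j factors differ between A and B.
A: triangle coeff Δ(1,2,3) = 1/105; Σ_t [0,0]: t=0:+1/12 = 1/12; (3j)²=1/35 [(1 2 3; 1 -1 0)], sign=-1
B: triangle coeff Δ(1,2,3) = 1/105; Σ_t [0,0]: t=0:+1/24 = 1/24; (3j)²=1/21 [(1 2 3; 0 2 -2)], sign=-1
I_A²/I_B² = (1/35)/(1/21) = 3/5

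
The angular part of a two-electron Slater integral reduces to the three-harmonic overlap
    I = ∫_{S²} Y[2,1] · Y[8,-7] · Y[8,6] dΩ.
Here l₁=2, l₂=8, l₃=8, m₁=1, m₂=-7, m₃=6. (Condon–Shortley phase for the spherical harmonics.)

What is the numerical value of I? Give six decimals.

Checks pass: Σm=0; 18 even; l₃=8∈[6,10].
(2·2+1)(2·8+1)(2·8+1) = 1445
Δ: 2! 2! 14! / 19! → 1/348840
sum: t=0:+1/116121600 t=1:−1/25401600 t=2:+1/116121600 = -1/45158400
3j²(2 8 8; 0 0 0) = Δ·Π!·Σ² = 24/1615  (sign -1)
sum: t=0:+1/12454041600 t=1:−1/174356582400 = 1/13412044800
3j²(2 8 8; 1 -7 6) = Δ·Π!·Σ² = 169/7752  (sign +1)
combine: 4πI² = 1445·24/1615·169/7752 = 169/361
take √, sign -1: I = -0.19301223

-0.193012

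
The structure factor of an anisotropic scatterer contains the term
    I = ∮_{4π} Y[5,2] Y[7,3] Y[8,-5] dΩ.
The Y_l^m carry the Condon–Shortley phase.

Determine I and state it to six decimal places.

-0.129449

Rules hold: Σm=0, L=20 even, 2≤8≤12.
N = 11·15·17 = 2805
Δ = 4!·6!·10!/21! = 1/814773960
Racah Σ t=0..4: t=0:+1/87091200 t=1:−1/4976640 t=2:+1/2073600 t=3:−1/4976640 t=4:+1/87091200 = 1/9676800
⇒ 3j(5 7 8; 0 0 0)² = 360/46189, sgn +1
Racah Σ t=0..3: t=0:+1/3135283200 t=1:−1/104509440 t=2:+1/38707200 t=3:−1/130636800 = 1/111974400
⇒ 3j(5 7 8; 2 3 -5)² = 28/2907, sgn -1
4πI² = N·(3j₀)²·(3jₘ)² = 16800/79781
I = -1·√(0.210576/4π) = -0.12944938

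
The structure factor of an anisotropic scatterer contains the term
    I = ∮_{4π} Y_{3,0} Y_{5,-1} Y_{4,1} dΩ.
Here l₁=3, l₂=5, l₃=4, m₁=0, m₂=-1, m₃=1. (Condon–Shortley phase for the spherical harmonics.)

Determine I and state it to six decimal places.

Checks pass: Σm=0; 12 even; l₃=4∈[2,8].
(2·3+1)(2·5+1)(2·4+1) = 693
Δ: 4! 2! 6! / 13! → 1/180180
sum: t=1:−1/576 t=2:+1/144 t=3:−1/576 = 1/288
3j²(3 5 4; 0 0 0) = Δ·Π!·Σ² = 20/1001  (sign +1)
sum: t=1:−1/432 t=2:+1/192 t=3:−1/1440 = 19/8640
3j²(3 5 4; 0 -1 1) = Δ·Π!·Σ² = 361/30030  (sign -1)
combine: 4πI² = 693·20/1001·361/30030 = 2166/13013
take √, sign -1: I = -0.11508947

-0.115089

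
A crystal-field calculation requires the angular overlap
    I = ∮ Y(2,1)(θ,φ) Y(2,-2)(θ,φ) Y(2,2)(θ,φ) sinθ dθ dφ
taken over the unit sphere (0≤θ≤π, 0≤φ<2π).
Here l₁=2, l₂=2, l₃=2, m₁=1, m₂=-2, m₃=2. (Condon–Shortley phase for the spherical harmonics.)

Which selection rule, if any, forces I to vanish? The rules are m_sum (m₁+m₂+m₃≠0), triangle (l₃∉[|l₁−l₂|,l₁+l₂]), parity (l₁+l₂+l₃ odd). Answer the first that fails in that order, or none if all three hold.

azimuthal sum: 1 − 2 + 2 = 1  ✗
0 ≤ 2 ≤ 4 (triangle on l)
L = 2 + 2 + 2 = 6 (even)

m_sum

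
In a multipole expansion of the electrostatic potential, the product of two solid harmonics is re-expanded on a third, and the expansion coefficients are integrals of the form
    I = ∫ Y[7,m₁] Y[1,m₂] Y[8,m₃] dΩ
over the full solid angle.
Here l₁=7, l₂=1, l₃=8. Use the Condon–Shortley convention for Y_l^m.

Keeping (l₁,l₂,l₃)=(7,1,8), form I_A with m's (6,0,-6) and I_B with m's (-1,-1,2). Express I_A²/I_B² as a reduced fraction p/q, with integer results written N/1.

Shared (l₁,l₂,l₃)=(7,1,8): N and (l;000)² cancel in I_A²/I_B².
A: Δ = 0!·14!·2!/17! = 1/2040; Racah Σ t=0..0: t=0:+1/6227020800 = 1/6227020800; ⇒ 3j(7 1 8; 6 0 -6)² = 7/510, sgn +1
B: Δ = 0!·14!·2!/17! = 1/2040; Racah Σ t=0..0: t=0:+1/58060800 = 1/58060800; ⇒ 3j(7 1 8; -1 -1 2)² = 3/136, sgn +1
I_A²/I_B² = (7/510)/(3/136) = 28/45

28/45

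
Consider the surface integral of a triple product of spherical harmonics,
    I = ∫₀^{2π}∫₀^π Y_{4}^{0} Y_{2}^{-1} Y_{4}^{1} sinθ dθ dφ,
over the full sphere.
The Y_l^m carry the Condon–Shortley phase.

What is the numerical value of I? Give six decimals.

-0.044869

Checks pass: Σm=0; 10 even; l₃=4∈[2,6].
(2·4+1)(2·2+1)(2·4+1) = 405
Δ: 2! 6! 2! / 11! → 1/13860
sum: t=0:+1/192 t=1:−1/36 t=2:+1/192 = -5/288
3j²(4 2 4; 0 0 0) = Δ·Π!·Σ² = 20/693  (sign -1)
sum: t=0:+1/96 t=1:−1/72 = -1/288
3j²(4 2 4; 0 -1 1) = Δ·Π!·Σ² = 1/462  (sign +1)
combine: 4πI² = 405·20/693·1/462 = 150/5929
take √, sign -1: I = -0.04486937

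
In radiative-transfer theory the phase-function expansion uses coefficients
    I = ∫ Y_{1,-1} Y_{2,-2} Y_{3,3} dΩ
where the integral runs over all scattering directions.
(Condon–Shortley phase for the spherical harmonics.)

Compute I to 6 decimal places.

-0.319865

Checks pass: Σm=0; 6 even; l₃=3∈[1,3].
(2·1+1)(2·2+1)(2·3+1) = 105
Δ: 0! 2! 4! / 7! → 1/105
sum: t=0:+1/4 = 1/4
3j²(1 2 3; 0 0 0) = Δ·Π!·Σ² = 3/35  (sign -1)
sum: t=0:+1/48 = 1/48
3j²(1 2 3; -1 -2 3) = Δ·Π!·Σ² = 1/7  (sign +1)
combine: 4πI² = 105·3/35·1/7 = 9/7
take √, sign -1: I = -0.31986543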